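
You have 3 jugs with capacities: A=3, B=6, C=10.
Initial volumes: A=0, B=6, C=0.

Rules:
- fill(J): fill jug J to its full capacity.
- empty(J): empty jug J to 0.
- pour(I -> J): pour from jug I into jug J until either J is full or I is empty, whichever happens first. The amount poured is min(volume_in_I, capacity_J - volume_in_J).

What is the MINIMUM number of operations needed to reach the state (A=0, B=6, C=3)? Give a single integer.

BFS from (A=0, B=6, C=0). One shortest path:
  1. fill(A) -> (A=3 B=6 C=0)
  2. pour(A -> C) -> (A=0 B=6 C=3)
Reached target in 2 moves.

Answer: 2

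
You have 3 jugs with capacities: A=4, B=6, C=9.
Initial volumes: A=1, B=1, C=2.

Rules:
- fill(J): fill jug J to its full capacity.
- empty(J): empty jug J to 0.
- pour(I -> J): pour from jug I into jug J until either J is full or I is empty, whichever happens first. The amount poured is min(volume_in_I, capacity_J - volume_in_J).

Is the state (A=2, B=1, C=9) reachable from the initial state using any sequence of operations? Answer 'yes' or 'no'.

BFS from (A=1, B=1, C=2):
  1. empty(A) -> (A=0 B=1 C=2)
  2. pour(C -> A) -> (A=2 B=1 C=0)
  3. fill(C) -> (A=2 B=1 C=9)
Target reached → yes.

Answer: yes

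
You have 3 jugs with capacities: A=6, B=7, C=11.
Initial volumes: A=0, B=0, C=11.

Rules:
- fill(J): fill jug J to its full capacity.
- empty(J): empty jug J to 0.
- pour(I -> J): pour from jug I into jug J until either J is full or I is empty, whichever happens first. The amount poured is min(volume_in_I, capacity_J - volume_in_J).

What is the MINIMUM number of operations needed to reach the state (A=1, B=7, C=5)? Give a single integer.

Answer: 7

Derivation:
BFS from (A=0, B=0, C=11). One shortest path:
  1. fill(A) -> (A=6 B=0 C=11)
  2. fill(B) -> (A=6 B=7 C=11)
  3. empty(C) -> (A=6 B=7 C=0)
  4. pour(A -> C) -> (A=0 B=7 C=6)
  5. pour(B -> A) -> (A=6 B=1 C=6)
  6. pour(A -> C) -> (A=1 B=1 C=11)
  7. pour(C -> B) -> (A=1 B=7 C=5)
Reached target in 7 moves.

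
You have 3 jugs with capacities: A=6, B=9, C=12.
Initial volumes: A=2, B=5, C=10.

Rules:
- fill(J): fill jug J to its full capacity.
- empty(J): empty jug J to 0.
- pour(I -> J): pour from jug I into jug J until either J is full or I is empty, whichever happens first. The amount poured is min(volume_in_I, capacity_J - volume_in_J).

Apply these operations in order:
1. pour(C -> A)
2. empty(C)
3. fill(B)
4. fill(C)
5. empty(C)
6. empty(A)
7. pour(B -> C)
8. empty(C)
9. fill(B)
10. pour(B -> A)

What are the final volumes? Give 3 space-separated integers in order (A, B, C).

Answer: 6 3 0

Derivation:
Step 1: pour(C -> A) -> (A=6 B=5 C=6)
Step 2: empty(C) -> (A=6 B=5 C=0)
Step 3: fill(B) -> (A=6 B=9 C=0)
Step 4: fill(C) -> (A=6 B=9 C=12)
Step 5: empty(C) -> (A=6 B=9 C=0)
Step 6: empty(A) -> (A=0 B=9 C=0)
Step 7: pour(B -> C) -> (A=0 B=0 C=9)
Step 8: empty(C) -> (A=0 B=0 C=0)
Step 9: fill(B) -> (A=0 B=9 C=0)
Step 10: pour(B -> A) -> (A=6 B=3 C=0)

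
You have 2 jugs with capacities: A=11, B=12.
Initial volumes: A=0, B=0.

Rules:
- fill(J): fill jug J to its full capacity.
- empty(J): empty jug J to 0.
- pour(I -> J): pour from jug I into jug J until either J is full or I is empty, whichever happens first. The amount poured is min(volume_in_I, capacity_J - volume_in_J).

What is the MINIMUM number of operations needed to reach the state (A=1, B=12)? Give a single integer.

Answer: 5

Derivation:
BFS from (A=0, B=0). One shortest path:
  1. fill(B) -> (A=0 B=12)
  2. pour(B -> A) -> (A=11 B=1)
  3. empty(A) -> (A=0 B=1)
  4. pour(B -> A) -> (A=1 B=0)
  5. fill(B) -> (A=1 B=12)
Reached target in 5 moves.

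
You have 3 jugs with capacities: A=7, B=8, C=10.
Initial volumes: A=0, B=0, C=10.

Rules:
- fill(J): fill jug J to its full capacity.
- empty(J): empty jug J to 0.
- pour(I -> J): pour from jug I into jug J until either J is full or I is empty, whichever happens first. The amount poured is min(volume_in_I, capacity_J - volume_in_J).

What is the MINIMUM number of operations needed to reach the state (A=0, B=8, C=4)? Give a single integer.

BFS from (A=0, B=0, C=10). One shortest path:
  1. pour(C -> B) -> (A=0 B=8 C=2)
  2. empty(B) -> (A=0 B=0 C=2)
  3. pour(C -> B) -> (A=0 B=2 C=0)
  4. fill(C) -> (A=0 B=2 C=10)
  5. pour(C -> B) -> (A=0 B=8 C=4)
Reached target in 5 moves.

Answer: 5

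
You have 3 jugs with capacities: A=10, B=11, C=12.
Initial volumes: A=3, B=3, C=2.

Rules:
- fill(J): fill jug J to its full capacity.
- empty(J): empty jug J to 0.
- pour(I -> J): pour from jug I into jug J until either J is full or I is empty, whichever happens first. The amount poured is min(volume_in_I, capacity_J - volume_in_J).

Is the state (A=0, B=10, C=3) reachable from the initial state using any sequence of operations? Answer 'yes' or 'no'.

BFS from (A=3, B=3, C=2):
  1. fill(A) -> (A=10 B=3 C=2)
  2. empty(C) -> (A=10 B=3 C=0)
  3. pour(B -> C) -> (A=10 B=0 C=3)
  4. pour(A -> B) -> (A=0 B=10 C=3)
Target reached → yes.

Answer: yes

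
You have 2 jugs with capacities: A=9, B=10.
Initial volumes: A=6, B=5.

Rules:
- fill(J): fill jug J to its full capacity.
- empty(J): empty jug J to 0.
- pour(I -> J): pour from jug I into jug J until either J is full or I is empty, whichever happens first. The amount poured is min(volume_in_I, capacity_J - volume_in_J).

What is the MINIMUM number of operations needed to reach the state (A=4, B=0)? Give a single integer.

BFS from (A=6, B=5). One shortest path:
  1. fill(A) -> (A=9 B=5)
  2. pour(A -> B) -> (A=4 B=10)
  3. empty(B) -> (A=4 B=0)
Reached target in 3 moves.

Answer: 3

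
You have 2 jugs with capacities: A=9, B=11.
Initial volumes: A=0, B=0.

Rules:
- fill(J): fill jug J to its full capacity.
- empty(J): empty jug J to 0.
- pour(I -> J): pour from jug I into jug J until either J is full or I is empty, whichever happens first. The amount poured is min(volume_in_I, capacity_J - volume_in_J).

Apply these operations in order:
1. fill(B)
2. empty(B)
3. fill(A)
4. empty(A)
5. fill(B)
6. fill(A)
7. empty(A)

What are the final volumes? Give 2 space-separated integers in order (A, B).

Step 1: fill(B) -> (A=0 B=11)
Step 2: empty(B) -> (A=0 B=0)
Step 3: fill(A) -> (A=9 B=0)
Step 4: empty(A) -> (A=0 B=0)
Step 5: fill(B) -> (A=0 B=11)
Step 6: fill(A) -> (A=9 B=11)
Step 7: empty(A) -> (A=0 B=11)

Answer: 0 11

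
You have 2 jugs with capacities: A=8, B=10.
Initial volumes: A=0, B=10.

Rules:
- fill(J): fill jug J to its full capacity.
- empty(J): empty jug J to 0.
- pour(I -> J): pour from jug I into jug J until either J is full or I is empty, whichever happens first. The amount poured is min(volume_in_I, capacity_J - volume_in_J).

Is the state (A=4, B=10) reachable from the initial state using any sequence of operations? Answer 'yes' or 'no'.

Answer: yes

Derivation:
BFS from (A=0, B=10):
  1. pour(B -> A) -> (A=8 B=2)
  2. empty(A) -> (A=0 B=2)
  3. pour(B -> A) -> (A=2 B=0)
  4. fill(B) -> (A=2 B=10)
  5. pour(B -> A) -> (A=8 B=4)
  6. empty(A) -> (A=0 B=4)
  7. pour(B -> A) -> (A=4 B=0)
  8. fill(B) -> (A=4 B=10)
Target reached → yes.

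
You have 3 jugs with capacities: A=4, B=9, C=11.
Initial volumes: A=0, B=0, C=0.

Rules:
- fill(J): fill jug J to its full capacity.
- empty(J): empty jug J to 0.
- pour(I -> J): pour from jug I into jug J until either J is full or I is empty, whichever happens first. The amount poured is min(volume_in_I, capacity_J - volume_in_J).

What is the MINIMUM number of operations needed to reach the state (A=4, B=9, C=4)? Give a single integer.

Answer: 4

Derivation:
BFS from (A=0, B=0, C=0). One shortest path:
  1. fill(A) -> (A=4 B=0 C=0)
  2. fill(B) -> (A=4 B=9 C=0)
  3. pour(A -> C) -> (A=0 B=9 C=4)
  4. fill(A) -> (A=4 B=9 C=4)
Reached target in 4 moves.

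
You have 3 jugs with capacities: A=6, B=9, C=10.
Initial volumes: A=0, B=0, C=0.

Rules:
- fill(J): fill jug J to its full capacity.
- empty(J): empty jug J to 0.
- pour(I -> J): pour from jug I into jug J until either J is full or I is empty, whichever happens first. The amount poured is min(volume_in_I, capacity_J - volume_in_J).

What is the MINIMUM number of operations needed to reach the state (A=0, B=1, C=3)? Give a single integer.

Answer: 7

Derivation:
BFS from (A=0, B=0, C=0). One shortest path:
  1. fill(C) -> (A=0 B=0 C=10)
  2. pour(C -> B) -> (A=0 B=9 C=1)
  3. pour(B -> A) -> (A=6 B=3 C=1)
  4. empty(A) -> (A=0 B=3 C=1)
  5. pour(B -> A) -> (A=3 B=0 C=1)
  6. pour(C -> B) -> (A=3 B=1 C=0)
  7. pour(A -> C) -> (A=0 B=1 C=3)
Reached target in 7 moves.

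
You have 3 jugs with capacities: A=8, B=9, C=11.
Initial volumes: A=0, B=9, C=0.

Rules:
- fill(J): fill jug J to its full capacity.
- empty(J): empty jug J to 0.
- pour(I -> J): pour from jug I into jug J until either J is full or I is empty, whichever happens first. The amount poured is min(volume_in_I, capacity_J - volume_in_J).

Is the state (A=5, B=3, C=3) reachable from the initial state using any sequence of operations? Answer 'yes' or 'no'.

Answer: no

Derivation:
BFS explored all 520 reachable states.
Reachable set includes: (0,0,0), (0,0,1), (0,0,2), (0,0,3), (0,0,4), (0,0,5), (0,0,6), (0,0,7), (0,0,8), (0,0,9), (0,0,10), (0,0,11) ...
Target (A=5, B=3, C=3) not in reachable set → no.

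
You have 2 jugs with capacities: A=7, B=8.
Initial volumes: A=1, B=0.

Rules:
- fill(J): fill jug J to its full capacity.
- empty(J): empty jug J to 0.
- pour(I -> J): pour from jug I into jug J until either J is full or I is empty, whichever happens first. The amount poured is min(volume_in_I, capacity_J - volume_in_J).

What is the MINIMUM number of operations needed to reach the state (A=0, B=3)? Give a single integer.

BFS from (A=1, B=0). One shortest path:
  1. fill(B) -> (A=1 B=8)
  2. pour(B -> A) -> (A=7 B=2)
  3. empty(A) -> (A=0 B=2)
  4. pour(B -> A) -> (A=2 B=0)
  5. fill(B) -> (A=2 B=8)
  6. pour(B -> A) -> (A=7 B=3)
  7. empty(A) -> (A=0 B=3)
Reached target in 7 moves.

Answer: 7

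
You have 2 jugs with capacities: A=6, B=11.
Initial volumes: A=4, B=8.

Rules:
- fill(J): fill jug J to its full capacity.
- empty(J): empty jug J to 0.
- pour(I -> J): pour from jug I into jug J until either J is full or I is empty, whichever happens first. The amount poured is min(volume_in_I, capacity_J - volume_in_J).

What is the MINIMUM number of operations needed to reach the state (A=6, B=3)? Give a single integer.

BFS from (A=4, B=8). One shortest path:
  1. fill(B) -> (A=4 B=11)
  2. pour(B -> A) -> (A=6 B=9)
  3. empty(A) -> (A=0 B=9)
  4. pour(B -> A) -> (A=6 B=3)
Reached target in 4 moves.

Answer: 4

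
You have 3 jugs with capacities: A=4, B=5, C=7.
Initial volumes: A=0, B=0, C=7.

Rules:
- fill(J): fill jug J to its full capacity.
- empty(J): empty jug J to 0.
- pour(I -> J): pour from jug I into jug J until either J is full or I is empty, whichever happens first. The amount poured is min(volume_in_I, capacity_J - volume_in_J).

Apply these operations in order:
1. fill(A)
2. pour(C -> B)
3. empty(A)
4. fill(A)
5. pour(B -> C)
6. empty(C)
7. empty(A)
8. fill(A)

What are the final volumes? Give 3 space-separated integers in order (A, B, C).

Step 1: fill(A) -> (A=4 B=0 C=7)
Step 2: pour(C -> B) -> (A=4 B=5 C=2)
Step 3: empty(A) -> (A=0 B=5 C=2)
Step 4: fill(A) -> (A=4 B=5 C=2)
Step 5: pour(B -> C) -> (A=4 B=0 C=7)
Step 6: empty(C) -> (A=4 B=0 C=0)
Step 7: empty(A) -> (A=0 B=0 C=0)
Step 8: fill(A) -> (A=4 B=0 C=0)

Answer: 4 0 0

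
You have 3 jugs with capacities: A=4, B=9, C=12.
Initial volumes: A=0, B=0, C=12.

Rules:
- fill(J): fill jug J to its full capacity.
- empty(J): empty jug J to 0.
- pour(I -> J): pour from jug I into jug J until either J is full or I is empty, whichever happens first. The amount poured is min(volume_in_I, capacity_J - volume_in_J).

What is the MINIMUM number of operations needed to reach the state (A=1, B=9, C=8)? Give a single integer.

BFS from (A=0, B=0, C=12). One shortest path:
  1. fill(B) -> (A=0 B=9 C=12)
  2. empty(C) -> (A=0 B=9 C=0)
  3. pour(B -> C) -> (A=0 B=0 C=9)
  4. fill(B) -> (A=0 B=9 C=9)
  5. pour(B -> A) -> (A=4 B=5 C=9)
  6. pour(A -> C) -> (A=1 B=5 C=12)
  7. pour(C -> B) -> (A=1 B=9 C=8)
Reached target in 7 moves.

Answer: 7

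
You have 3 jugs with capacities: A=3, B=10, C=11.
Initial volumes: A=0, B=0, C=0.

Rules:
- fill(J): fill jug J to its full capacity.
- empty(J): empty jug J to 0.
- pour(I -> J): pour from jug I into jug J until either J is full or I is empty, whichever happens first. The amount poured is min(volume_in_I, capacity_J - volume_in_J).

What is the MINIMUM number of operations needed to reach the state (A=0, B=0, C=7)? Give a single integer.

Answer: 4

Derivation:
BFS from (A=0, B=0, C=0). One shortest path:
  1. fill(B) -> (A=0 B=10 C=0)
  2. pour(B -> A) -> (A=3 B=7 C=0)
  3. empty(A) -> (A=0 B=7 C=0)
  4. pour(B -> C) -> (A=0 B=0 C=7)
Reached target in 4 moves.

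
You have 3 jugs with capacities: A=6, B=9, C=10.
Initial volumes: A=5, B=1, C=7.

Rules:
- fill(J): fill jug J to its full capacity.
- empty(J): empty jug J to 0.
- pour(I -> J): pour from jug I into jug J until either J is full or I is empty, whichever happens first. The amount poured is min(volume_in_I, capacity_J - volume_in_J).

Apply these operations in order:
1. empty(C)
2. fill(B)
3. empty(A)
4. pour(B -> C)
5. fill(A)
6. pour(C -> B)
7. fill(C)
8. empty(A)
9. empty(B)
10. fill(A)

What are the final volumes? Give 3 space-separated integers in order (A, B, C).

Answer: 6 0 10

Derivation:
Step 1: empty(C) -> (A=5 B=1 C=0)
Step 2: fill(B) -> (A=5 B=9 C=0)
Step 3: empty(A) -> (A=0 B=9 C=0)
Step 4: pour(B -> C) -> (A=0 B=0 C=9)
Step 5: fill(A) -> (A=6 B=0 C=9)
Step 6: pour(C -> B) -> (A=6 B=9 C=0)
Step 7: fill(C) -> (A=6 B=9 C=10)
Step 8: empty(A) -> (A=0 B=9 C=10)
Step 9: empty(B) -> (A=0 B=0 C=10)
Step 10: fill(A) -> (A=6 B=0 C=10)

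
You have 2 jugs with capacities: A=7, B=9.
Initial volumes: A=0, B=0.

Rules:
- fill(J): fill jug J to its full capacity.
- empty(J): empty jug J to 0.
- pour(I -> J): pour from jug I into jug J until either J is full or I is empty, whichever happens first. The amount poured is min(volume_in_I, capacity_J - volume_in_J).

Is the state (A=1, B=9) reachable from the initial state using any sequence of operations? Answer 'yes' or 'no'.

Answer: yes

Derivation:
BFS from (A=0, B=0):
  1. fill(A) -> (A=7 B=0)
  2. pour(A -> B) -> (A=0 B=7)
  3. fill(A) -> (A=7 B=7)
  4. pour(A -> B) -> (A=5 B=9)
  5. empty(B) -> (A=5 B=0)
  6. pour(A -> B) -> (A=0 B=5)
  7. fill(A) -> (A=7 B=5)
  8. pour(A -> B) -> (A=3 B=9)
  9. empty(B) -> (A=3 B=0)
  10. pour(A -> B) -> (A=0 B=3)
  11. fill(A) -> (A=7 B=3)
  12. pour(A -> B) -> (A=1 B=9)
Target reached → yes.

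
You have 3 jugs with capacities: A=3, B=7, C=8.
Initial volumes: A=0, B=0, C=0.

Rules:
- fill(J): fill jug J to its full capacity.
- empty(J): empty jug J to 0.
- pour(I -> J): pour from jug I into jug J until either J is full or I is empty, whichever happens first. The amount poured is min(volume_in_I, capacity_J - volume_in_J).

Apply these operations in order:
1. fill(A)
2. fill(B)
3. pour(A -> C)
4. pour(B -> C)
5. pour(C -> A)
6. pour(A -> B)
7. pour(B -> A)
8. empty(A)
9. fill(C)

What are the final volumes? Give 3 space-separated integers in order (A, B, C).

Answer: 0 2 8

Derivation:
Step 1: fill(A) -> (A=3 B=0 C=0)
Step 2: fill(B) -> (A=3 B=7 C=0)
Step 3: pour(A -> C) -> (A=0 B=7 C=3)
Step 4: pour(B -> C) -> (A=0 B=2 C=8)
Step 5: pour(C -> A) -> (A=3 B=2 C=5)
Step 6: pour(A -> B) -> (A=0 B=5 C=5)
Step 7: pour(B -> A) -> (A=3 B=2 C=5)
Step 8: empty(A) -> (A=0 B=2 C=5)
Step 9: fill(C) -> (A=0 B=2 C=8)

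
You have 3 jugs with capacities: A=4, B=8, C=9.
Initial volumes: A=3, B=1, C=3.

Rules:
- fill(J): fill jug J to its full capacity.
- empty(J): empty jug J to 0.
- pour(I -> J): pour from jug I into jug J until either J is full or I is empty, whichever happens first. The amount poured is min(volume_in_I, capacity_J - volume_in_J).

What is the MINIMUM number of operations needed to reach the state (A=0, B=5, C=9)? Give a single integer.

Answer: 3

Derivation:
BFS from (A=3, B=1, C=3). One shortest path:
  1. fill(A) -> (A=4 B=1 C=3)
  2. fill(C) -> (A=4 B=1 C=9)
  3. pour(A -> B) -> (A=0 B=5 C=9)
Reached target in 3 moves.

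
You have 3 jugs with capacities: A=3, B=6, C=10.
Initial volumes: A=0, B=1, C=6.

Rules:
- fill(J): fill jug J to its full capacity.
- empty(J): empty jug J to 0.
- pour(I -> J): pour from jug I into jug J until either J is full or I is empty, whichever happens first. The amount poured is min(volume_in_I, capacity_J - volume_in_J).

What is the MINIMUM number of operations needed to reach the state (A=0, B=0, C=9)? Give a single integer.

BFS from (A=0, B=1, C=6). One shortest path:
  1. fill(A) -> (A=3 B=1 C=6)
  2. empty(B) -> (A=3 B=0 C=6)
  3. pour(A -> C) -> (A=0 B=0 C=9)
Reached target in 3 moves.

Answer: 3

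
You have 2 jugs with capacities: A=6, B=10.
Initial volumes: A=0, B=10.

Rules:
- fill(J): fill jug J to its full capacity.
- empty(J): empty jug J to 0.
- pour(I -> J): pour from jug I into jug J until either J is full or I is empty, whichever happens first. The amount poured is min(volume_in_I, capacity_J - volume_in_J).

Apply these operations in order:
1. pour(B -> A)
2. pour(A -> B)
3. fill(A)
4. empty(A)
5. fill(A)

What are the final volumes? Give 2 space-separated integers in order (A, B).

Step 1: pour(B -> A) -> (A=6 B=4)
Step 2: pour(A -> B) -> (A=0 B=10)
Step 3: fill(A) -> (A=6 B=10)
Step 4: empty(A) -> (A=0 B=10)
Step 5: fill(A) -> (A=6 B=10)

Answer: 6 10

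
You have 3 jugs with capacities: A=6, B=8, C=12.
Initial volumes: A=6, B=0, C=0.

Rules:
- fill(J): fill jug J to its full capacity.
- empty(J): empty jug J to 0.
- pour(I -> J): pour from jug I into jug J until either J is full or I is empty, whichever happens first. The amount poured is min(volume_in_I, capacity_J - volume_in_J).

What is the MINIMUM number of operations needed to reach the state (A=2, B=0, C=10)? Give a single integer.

BFS from (A=6, B=0, C=0). One shortest path:
  1. empty(A) -> (A=0 B=0 C=0)
  2. fill(C) -> (A=0 B=0 C=12)
  3. pour(C -> B) -> (A=0 B=8 C=4)
  4. pour(B -> A) -> (A=6 B=2 C=4)
  5. pour(A -> C) -> (A=0 B=2 C=10)
  6. pour(B -> A) -> (A=2 B=0 C=10)
Reached target in 6 moves.

Answer: 6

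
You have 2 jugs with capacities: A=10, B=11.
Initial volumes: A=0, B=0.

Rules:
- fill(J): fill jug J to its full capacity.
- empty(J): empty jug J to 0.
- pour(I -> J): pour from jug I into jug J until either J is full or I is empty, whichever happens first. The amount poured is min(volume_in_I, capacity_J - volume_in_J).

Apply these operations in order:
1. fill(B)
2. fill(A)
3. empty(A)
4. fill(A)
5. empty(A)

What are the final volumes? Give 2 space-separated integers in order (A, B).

Step 1: fill(B) -> (A=0 B=11)
Step 2: fill(A) -> (A=10 B=11)
Step 3: empty(A) -> (A=0 B=11)
Step 4: fill(A) -> (A=10 B=11)
Step 5: empty(A) -> (A=0 B=11)

Answer: 0 11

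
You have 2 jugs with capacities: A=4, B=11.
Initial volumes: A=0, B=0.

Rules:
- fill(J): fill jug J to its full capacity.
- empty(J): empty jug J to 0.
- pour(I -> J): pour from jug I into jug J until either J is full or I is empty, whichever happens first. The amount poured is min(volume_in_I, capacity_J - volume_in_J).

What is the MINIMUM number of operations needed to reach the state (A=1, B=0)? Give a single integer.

BFS from (A=0, B=0). One shortest path:
  1. fill(A) -> (A=4 B=0)
  2. pour(A -> B) -> (A=0 B=4)
  3. fill(A) -> (A=4 B=4)
  4. pour(A -> B) -> (A=0 B=8)
  5. fill(A) -> (A=4 B=8)
  6. pour(A -> B) -> (A=1 B=11)
  7. empty(B) -> (A=1 B=0)
Reached target in 7 moves.

Answer: 7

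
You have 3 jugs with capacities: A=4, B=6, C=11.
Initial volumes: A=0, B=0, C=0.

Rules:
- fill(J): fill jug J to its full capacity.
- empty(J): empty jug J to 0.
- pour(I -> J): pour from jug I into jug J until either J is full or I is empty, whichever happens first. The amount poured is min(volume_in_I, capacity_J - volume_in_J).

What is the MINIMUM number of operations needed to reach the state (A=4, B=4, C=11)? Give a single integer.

BFS from (A=0, B=0, C=0). One shortest path:
  1. fill(A) -> (A=4 B=0 C=0)
  2. fill(C) -> (A=4 B=0 C=11)
  3. pour(A -> B) -> (A=0 B=4 C=11)
  4. fill(A) -> (A=4 B=4 C=11)
Reached target in 4 moves.

Answer: 4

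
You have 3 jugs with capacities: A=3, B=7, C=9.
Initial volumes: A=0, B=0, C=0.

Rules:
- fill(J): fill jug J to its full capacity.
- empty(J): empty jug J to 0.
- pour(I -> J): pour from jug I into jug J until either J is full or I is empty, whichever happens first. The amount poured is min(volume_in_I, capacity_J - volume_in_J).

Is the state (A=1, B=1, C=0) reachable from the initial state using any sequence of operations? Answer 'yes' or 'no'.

Answer: yes

Derivation:
BFS from (A=0, B=0, C=0):
  1. fill(B) -> (A=0 B=7 C=0)
  2. pour(B -> C) -> (A=0 B=0 C=7)
  3. fill(B) -> (A=0 B=7 C=7)
  4. pour(B -> A) -> (A=3 B=4 C=7)
  5. empty(A) -> (A=0 B=4 C=7)
  6. pour(B -> A) -> (A=3 B=1 C=7)
  7. pour(A -> C) -> (A=1 B=1 C=9)
  8. empty(C) -> (A=1 B=1 C=0)
Target reached → yes.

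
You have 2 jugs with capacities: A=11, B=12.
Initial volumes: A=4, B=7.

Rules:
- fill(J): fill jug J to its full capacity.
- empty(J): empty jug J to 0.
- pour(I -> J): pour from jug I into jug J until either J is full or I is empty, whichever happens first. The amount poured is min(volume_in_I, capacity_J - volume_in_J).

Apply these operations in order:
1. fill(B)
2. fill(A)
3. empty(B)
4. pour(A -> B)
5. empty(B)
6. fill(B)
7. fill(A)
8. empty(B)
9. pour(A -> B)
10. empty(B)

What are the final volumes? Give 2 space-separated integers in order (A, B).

Step 1: fill(B) -> (A=4 B=12)
Step 2: fill(A) -> (A=11 B=12)
Step 3: empty(B) -> (A=11 B=0)
Step 4: pour(A -> B) -> (A=0 B=11)
Step 5: empty(B) -> (A=0 B=0)
Step 6: fill(B) -> (A=0 B=12)
Step 7: fill(A) -> (A=11 B=12)
Step 8: empty(B) -> (A=11 B=0)
Step 9: pour(A -> B) -> (A=0 B=11)
Step 10: empty(B) -> (A=0 B=0)

Answer: 0 0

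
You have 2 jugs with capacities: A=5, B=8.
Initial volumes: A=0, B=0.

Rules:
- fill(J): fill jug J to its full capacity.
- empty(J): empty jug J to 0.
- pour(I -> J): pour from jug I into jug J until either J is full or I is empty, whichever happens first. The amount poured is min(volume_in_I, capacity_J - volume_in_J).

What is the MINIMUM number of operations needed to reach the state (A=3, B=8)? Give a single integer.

Answer: 5

Derivation:
BFS from (A=0, B=0). One shortest path:
  1. fill(B) -> (A=0 B=8)
  2. pour(B -> A) -> (A=5 B=3)
  3. empty(A) -> (A=0 B=3)
  4. pour(B -> A) -> (A=3 B=0)
  5. fill(B) -> (A=3 B=8)
Reached target in 5 moves.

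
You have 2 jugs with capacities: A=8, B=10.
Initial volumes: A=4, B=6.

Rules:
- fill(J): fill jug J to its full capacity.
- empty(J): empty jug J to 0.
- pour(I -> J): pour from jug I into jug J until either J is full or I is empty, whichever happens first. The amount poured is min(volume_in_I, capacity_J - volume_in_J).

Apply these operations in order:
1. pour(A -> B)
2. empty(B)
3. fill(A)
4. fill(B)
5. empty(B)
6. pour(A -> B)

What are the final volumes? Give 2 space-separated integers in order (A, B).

Step 1: pour(A -> B) -> (A=0 B=10)
Step 2: empty(B) -> (A=0 B=0)
Step 3: fill(A) -> (A=8 B=0)
Step 4: fill(B) -> (A=8 B=10)
Step 5: empty(B) -> (A=8 B=0)
Step 6: pour(A -> B) -> (A=0 B=8)

Answer: 0 8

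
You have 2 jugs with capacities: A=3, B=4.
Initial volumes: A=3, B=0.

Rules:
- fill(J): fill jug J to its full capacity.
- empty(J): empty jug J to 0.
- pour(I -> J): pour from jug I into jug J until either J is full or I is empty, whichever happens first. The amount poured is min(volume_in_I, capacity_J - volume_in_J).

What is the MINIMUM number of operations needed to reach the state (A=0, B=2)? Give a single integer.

Answer: 5

Derivation:
BFS from (A=3, B=0). One shortest path:
  1. pour(A -> B) -> (A=0 B=3)
  2. fill(A) -> (A=3 B=3)
  3. pour(A -> B) -> (A=2 B=4)
  4. empty(B) -> (A=2 B=0)
  5. pour(A -> B) -> (A=0 B=2)
Reached target in 5 moves.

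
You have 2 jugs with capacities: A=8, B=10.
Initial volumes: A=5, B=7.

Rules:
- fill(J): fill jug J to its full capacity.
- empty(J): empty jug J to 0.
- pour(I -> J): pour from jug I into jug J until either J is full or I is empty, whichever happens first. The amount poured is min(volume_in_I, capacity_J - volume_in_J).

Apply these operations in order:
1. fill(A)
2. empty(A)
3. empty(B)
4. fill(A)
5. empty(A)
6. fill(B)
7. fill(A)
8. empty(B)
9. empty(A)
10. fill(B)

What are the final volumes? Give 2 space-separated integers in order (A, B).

Step 1: fill(A) -> (A=8 B=7)
Step 2: empty(A) -> (A=0 B=7)
Step 3: empty(B) -> (A=0 B=0)
Step 4: fill(A) -> (A=8 B=0)
Step 5: empty(A) -> (A=0 B=0)
Step 6: fill(B) -> (A=0 B=10)
Step 7: fill(A) -> (A=8 B=10)
Step 8: empty(B) -> (A=8 B=0)
Step 9: empty(A) -> (A=0 B=0)
Step 10: fill(B) -> (A=0 B=10)

Answer: 0 10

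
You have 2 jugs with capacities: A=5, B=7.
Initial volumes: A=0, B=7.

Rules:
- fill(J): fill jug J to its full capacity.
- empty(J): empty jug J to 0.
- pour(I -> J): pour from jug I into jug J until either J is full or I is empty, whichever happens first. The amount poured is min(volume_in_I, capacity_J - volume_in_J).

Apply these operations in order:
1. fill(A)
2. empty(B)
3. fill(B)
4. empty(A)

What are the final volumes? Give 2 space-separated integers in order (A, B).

Step 1: fill(A) -> (A=5 B=7)
Step 2: empty(B) -> (A=5 B=0)
Step 3: fill(B) -> (A=5 B=7)
Step 4: empty(A) -> (A=0 B=7)

Answer: 0 7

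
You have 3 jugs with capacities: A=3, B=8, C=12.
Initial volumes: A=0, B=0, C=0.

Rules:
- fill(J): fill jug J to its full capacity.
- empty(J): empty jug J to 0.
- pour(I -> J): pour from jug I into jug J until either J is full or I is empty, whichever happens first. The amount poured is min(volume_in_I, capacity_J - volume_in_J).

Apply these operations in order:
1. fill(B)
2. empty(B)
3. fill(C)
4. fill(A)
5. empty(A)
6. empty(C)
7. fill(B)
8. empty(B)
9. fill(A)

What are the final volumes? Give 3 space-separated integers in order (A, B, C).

Answer: 3 0 0

Derivation:
Step 1: fill(B) -> (A=0 B=8 C=0)
Step 2: empty(B) -> (A=0 B=0 C=0)
Step 3: fill(C) -> (A=0 B=0 C=12)
Step 4: fill(A) -> (A=3 B=0 C=12)
Step 5: empty(A) -> (A=0 B=0 C=12)
Step 6: empty(C) -> (A=0 B=0 C=0)
Step 7: fill(B) -> (A=0 B=8 C=0)
Step 8: empty(B) -> (A=0 B=0 C=0)
Step 9: fill(A) -> (A=3 B=0 C=0)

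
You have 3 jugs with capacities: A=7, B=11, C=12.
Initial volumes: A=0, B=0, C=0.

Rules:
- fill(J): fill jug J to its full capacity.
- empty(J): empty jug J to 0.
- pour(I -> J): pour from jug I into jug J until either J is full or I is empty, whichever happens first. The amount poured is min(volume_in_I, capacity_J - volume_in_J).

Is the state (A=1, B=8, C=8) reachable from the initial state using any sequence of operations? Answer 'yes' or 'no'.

Answer: no

Derivation:
BFS explored all 588 reachable states.
Reachable set includes: (0,0,0), (0,0,1), (0,0,2), (0,0,3), (0,0,4), (0,0,5), (0,0,6), (0,0,7), (0,0,8), (0,0,9), (0,0,10), (0,0,11) ...
Target (A=1, B=8, C=8) not in reachable set → no.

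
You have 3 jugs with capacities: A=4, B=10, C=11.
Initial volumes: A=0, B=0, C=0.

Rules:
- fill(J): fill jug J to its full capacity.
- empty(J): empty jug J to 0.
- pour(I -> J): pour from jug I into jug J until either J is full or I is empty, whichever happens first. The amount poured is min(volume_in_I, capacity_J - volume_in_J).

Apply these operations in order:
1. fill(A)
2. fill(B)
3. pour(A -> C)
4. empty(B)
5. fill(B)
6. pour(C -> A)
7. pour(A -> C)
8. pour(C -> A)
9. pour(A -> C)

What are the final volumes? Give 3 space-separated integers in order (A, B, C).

Answer: 0 10 4

Derivation:
Step 1: fill(A) -> (A=4 B=0 C=0)
Step 2: fill(B) -> (A=4 B=10 C=0)
Step 3: pour(A -> C) -> (A=0 B=10 C=4)
Step 4: empty(B) -> (A=0 B=0 C=4)
Step 5: fill(B) -> (A=0 B=10 C=4)
Step 6: pour(C -> A) -> (A=4 B=10 C=0)
Step 7: pour(A -> C) -> (A=0 B=10 C=4)
Step 8: pour(C -> A) -> (A=4 B=10 C=0)
Step 9: pour(A -> C) -> (A=0 B=10 C=4)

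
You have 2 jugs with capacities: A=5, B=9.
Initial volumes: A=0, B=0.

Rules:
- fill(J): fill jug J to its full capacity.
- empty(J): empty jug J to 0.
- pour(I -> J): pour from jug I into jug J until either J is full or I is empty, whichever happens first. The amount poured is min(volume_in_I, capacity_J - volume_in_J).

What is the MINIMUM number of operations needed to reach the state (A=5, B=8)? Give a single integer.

Answer: 6

Derivation:
BFS from (A=0, B=0). One shortest path:
  1. fill(B) -> (A=0 B=9)
  2. pour(B -> A) -> (A=5 B=4)
  3. empty(A) -> (A=0 B=4)
  4. pour(B -> A) -> (A=4 B=0)
  5. fill(B) -> (A=4 B=9)
  6. pour(B -> A) -> (A=5 B=8)
Reached target in 6 moves.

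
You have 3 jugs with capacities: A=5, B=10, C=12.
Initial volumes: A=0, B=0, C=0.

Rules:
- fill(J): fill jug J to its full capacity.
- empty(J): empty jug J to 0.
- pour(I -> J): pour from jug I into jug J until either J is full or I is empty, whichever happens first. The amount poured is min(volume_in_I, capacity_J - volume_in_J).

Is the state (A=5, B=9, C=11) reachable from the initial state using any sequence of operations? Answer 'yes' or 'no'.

Answer: yes

Derivation:
BFS from (A=0, B=0, C=0):
  1. fill(C) -> (A=0 B=0 C=12)
  2. pour(C -> A) -> (A=5 B=0 C=7)
  3. empty(A) -> (A=0 B=0 C=7)
  4. pour(C -> B) -> (A=0 B=7 C=0)
  5. fill(C) -> (A=0 B=7 C=12)
  6. pour(C -> B) -> (A=0 B=10 C=9)
  7. empty(B) -> (A=0 B=0 C=9)
  8. pour(C -> B) -> (A=0 B=9 C=0)
  9. fill(C) -> (A=0 B=9 C=12)
  10. pour(C -> A) -> (A=5 B=9 C=7)
  11. pour(A -> B) -> (A=4 B=10 C=7)
  12. empty(B) -> (A=4 B=0 C=7)
  13. pour(C -> B) -> (A=4 B=7 C=0)
  14. fill(C) -> (A=4 B=7 C=12)
  15. pour(C -> B) -> (A=4 B=10 C=9)
  16. empty(B) -> (A=4 B=0 C=9)
  17. pour(C -> B) -> (A=4 B=9 C=0)
  18. fill(C) -> (A=4 B=9 C=12)
  19. pour(C -> A) -> (A=5 B=9 C=11)
Target reached → yes.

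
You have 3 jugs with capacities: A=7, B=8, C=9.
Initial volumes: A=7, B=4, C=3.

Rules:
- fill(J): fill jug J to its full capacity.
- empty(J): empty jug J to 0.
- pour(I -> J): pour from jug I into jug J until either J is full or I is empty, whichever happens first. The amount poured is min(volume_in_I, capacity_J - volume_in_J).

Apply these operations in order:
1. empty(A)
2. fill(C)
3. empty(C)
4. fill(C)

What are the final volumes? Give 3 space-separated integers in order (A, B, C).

Answer: 0 4 9

Derivation:
Step 1: empty(A) -> (A=0 B=4 C=3)
Step 2: fill(C) -> (A=0 B=4 C=9)
Step 3: empty(C) -> (A=0 B=4 C=0)
Step 4: fill(C) -> (A=0 B=4 C=9)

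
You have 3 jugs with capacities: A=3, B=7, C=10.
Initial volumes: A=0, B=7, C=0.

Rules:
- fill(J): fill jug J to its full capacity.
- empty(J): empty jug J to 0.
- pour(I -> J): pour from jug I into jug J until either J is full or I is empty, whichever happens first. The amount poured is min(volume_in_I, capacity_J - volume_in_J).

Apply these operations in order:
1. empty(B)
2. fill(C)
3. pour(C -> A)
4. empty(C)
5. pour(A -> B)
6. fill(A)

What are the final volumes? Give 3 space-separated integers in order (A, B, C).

Answer: 3 3 0

Derivation:
Step 1: empty(B) -> (A=0 B=0 C=0)
Step 2: fill(C) -> (A=0 B=0 C=10)
Step 3: pour(C -> A) -> (A=3 B=0 C=7)
Step 4: empty(C) -> (A=3 B=0 C=0)
Step 5: pour(A -> B) -> (A=0 B=3 C=0)
Step 6: fill(A) -> (A=3 B=3 C=0)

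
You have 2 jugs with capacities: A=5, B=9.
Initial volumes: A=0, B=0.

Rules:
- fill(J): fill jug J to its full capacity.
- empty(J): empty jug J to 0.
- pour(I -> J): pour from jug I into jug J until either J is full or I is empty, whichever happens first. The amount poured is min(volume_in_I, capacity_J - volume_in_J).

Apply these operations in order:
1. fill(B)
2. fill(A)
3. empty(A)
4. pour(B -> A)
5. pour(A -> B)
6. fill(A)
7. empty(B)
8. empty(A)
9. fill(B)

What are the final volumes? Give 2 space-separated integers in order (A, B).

Answer: 0 9

Derivation:
Step 1: fill(B) -> (A=0 B=9)
Step 2: fill(A) -> (A=5 B=9)
Step 3: empty(A) -> (A=0 B=9)
Step 4: pour(B -> A) -> (A=5 B=4)
Step 5: pour(A -> B) -> (A=0 B=9)
Step 6: fill(A) -> (A=5 B=9)
Step 7: empty(B) -> (A=5 B=0)
Step 8: empty(A) -> (A=0 B=0)
Step 9: fill(B) -> (A=0 B=9)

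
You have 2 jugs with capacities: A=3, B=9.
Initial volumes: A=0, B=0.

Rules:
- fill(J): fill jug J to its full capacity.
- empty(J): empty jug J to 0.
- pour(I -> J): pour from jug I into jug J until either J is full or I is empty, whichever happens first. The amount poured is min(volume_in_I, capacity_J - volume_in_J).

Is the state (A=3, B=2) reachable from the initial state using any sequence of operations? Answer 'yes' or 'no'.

BFS explored all 8 reachable states.
Reachable set includes: (0,0), (0,3), (0,6), (0,9), (3,0), (3,3), (3,6), (3,9)
Target (A=3, B=2) not in reachable set → no.

Answer: no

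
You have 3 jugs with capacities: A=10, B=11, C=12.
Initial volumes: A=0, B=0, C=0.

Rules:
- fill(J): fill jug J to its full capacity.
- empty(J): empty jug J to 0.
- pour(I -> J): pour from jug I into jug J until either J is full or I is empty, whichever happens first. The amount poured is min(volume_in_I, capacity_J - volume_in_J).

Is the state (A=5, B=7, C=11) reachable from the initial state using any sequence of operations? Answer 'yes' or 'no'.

BFS explored all 726 reachable states.
Reachable set includes: (0,0,0), (0,0,1), (0,0,2), (0,0,3), (0,0,4), (0,0,5), (0,0,6), (0,0,7), (0,0,8), (0,0,9), (0,0,10), (0,0,11) ...
Target (A=5, B=7, C=11) not in reachable set → no.

Answer: no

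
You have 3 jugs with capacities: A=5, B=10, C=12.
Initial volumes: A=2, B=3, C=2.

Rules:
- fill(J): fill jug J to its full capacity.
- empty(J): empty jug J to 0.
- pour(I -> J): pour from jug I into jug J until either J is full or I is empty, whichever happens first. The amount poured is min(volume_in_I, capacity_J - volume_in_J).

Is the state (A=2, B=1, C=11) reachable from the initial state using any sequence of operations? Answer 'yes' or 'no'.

BFS explored all 463 reachable states.
Reachable set includes: (0,0,0), (0,0,1), (0,0,2), (0,0,3), (0,0,4), (0,0,5), (0,0,6), (0,0,7), (0,0,8), (0,0,9), (0,0,10), (0,0,11) ...
Target (A=2, B=1, C=11) not in reachable set → no.

Answer: no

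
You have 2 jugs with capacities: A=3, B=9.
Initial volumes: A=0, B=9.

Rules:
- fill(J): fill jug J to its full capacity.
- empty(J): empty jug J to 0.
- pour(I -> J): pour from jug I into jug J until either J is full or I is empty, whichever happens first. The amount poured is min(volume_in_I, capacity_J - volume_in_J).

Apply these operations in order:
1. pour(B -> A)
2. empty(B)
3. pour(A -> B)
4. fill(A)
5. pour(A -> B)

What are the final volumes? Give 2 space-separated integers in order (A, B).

Answer: 0 6

Derivation:
Step 1: pour(B -> A) -> (A=3 B=6)
Step 2: empty(B) -> (A=3 B=0)
Step 3: pour(A -> B) -> (A=0 B=3)
Step 4: fill(A) -> (A=3 B=3)
Step 5: pour(A -> B) -> (A=0 B=6)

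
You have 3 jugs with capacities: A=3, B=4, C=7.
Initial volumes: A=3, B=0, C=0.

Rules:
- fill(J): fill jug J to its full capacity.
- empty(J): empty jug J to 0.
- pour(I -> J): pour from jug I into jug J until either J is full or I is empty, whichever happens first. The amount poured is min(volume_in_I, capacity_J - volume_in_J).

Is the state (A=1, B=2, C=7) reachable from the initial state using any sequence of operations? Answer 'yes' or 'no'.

Answer: yes

Derivation:
BFS from (A=3, B=0, C=0):
  1. fill(B) -> (A=3 B=4 C=0)
  2. pour(A -> C) -> (A=0 B=4 C=3)
  3. pour(B -> A) -> (A=3 B=1 C=3)
  4. pour(A -> C) -> (A=0 B=1 C=6)
  5. pour(B -> A) -> (A=1 B=0 C=6)
  6. pour(C -> B) -> (A=1 B=4 C=2)
  7. empty(B) -> (A=1 B=0 C=2)
  8. pour(C -> B) -> (A=1 B=2 C=0)
  9. fill(C) -> (A=1 B=2 C=7)
Target reached → yes.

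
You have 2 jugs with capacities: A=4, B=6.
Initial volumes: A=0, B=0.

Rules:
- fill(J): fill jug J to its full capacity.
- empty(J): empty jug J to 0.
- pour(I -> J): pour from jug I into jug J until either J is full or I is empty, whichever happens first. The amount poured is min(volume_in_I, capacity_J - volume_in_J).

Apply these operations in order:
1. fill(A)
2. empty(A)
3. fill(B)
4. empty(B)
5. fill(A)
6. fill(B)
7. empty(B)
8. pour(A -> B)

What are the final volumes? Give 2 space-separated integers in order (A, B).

Step 1: fill(A) -> (A=4 B=0)
Step 2: empty(A) -> (A=0 B=0)
Step 3: fill(B) -> (A=0 B=6)
Step 4: empty(B) -> (A=0 B=0)
Step 5: fill(A) -> (A=4 B=0)
Step 6: fill(B) -> (A=4 B=6)
Step 7: empty(B) -> (A=4 B=0)
Step 8: pour(A -> B) -> (A=0 B=4)

Answer: 0 4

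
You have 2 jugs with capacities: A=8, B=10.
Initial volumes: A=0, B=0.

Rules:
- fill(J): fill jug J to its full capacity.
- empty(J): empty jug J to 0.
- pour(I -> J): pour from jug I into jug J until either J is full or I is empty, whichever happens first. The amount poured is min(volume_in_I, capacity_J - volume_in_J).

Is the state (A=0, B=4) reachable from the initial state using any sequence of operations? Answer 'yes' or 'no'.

BFS from (A=0, B=0):
  1. fill(B) -> (A=0 B=10)
  2. pour(B -> A) -> (A=8 B=2)
  3. empty(A) -> (A=0 B=2)
  4. pour(B -> A) -> (A=2 B=0)
  5. fill(B) -> (A=2 B=10)
  6. pour(B -> A) -> (A=8 B=4)
  7. empty(A) -> (A=0 B=4)
Target reached → yes.

Answer: yes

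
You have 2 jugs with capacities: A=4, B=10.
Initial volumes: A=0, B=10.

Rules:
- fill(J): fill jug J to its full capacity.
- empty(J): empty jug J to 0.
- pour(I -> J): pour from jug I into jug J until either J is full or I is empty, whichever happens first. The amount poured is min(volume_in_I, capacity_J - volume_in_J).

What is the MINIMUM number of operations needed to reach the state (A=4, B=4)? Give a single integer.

BFS from (A=0, B=10). One shortest path:
  1. fill(A) -> (A=4 B=10)
  2. empty(B) -> (A=4 B=0)
  3. pour(A -> B) -> (A=0 B=4)
  4. fill(A) -> (A=4 B=4)
Reached target in 4 moves.

Answer: 4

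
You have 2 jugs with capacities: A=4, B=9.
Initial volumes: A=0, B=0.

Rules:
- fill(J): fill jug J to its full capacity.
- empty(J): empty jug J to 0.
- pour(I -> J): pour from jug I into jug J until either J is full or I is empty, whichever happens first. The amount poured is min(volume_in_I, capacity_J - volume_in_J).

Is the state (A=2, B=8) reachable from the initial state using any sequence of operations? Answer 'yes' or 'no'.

Answer: no

Derivation:
BFS explored all 26 reachable states.
Reachable set includes: (0,0), (0,1), (0,2), (0,3), (0,4), (0,5), (0,6), (0,7), (0,8), (0,9), (1,0), (1,9) ...
Target (A=2, B=8) not in reachable set → no.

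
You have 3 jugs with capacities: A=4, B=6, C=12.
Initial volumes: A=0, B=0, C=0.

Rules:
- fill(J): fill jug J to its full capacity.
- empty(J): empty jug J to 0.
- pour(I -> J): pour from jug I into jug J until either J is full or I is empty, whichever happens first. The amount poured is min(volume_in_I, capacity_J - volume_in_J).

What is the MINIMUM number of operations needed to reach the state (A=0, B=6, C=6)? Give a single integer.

BFS from (A=0, B=0, C=0). One shortest path:
  1. fill(C) -> (A=0 B=0 C=12)
  2. pour(C -> B) -> (A=0 B=6 C=6)
Reached target in 2 moves.

Answer: 2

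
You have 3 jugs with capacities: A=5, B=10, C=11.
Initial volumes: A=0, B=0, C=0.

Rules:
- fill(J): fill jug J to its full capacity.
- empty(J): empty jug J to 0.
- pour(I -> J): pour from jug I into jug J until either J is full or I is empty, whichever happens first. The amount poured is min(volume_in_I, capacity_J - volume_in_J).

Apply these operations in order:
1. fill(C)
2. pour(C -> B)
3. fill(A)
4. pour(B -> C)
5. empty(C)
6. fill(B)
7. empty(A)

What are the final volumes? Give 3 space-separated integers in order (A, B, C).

Answer: 0 10 0

Derivation:
Step 1: fill(C) -> (A=0 B=0 C=11)
Step 2: pour(C -> B) -> (A=0 B=10 C=1)
Step 3: fill(A) -> (A=5 B=10 C=1)
Step 4: pour(B -> C) -> (A=5 B=0 C=11)
Step 5: empty(C) -> (A=5 B=0 C=0)
Step 6: fill(B) -> (A=5 B=10 C=0)
Step 7: empty(A) -> (A=0 B=10 C=0)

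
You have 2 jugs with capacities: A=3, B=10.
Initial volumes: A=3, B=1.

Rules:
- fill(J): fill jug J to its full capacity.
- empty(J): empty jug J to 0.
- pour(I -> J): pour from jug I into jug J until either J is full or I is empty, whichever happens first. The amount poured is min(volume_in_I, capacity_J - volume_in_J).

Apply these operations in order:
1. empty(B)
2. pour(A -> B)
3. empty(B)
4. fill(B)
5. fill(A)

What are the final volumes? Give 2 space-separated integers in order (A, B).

Step 1: empty(B) -> (A=3 B=0)
Step 2: pour(A -> B) -> (A=0 B=3)
Step 3: empty(B) -> (A=0 B=0)
Step 4: fill(B) -> (A=0 B=10)
Step 5: fill(A) -> (A=3 B=10)

Answer: 3 10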